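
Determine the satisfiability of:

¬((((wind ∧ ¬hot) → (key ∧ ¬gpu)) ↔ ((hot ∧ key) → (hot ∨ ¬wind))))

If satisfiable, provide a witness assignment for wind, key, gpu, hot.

wind=T, key=F, gpu=T, hot=F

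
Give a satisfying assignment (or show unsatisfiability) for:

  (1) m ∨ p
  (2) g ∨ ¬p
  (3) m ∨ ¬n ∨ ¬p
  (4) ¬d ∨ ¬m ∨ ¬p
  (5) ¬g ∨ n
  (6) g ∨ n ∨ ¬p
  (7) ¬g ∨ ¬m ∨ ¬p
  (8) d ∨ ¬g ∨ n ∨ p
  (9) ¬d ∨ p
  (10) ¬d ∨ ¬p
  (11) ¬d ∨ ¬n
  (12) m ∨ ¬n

Try d = True:
  (¬d ∨ p) forces p = True.
  clause (¬d ∨ ¬p) is falsified — backtrack.
So d = False.
Set m = True.
Set n = True.
Set p = False.
Set g = True.
All clauses satisfied.

d: False, m: True, n: True, p: False, g: True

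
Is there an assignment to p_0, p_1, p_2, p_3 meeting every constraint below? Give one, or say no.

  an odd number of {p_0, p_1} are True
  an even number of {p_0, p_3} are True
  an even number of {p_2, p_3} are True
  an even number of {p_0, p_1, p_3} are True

p_0=T, p_1=F, p_2=T, p_3=T

{p_0, p_1}: 1 true → odd ✓
{p_0, p_3}: 2 true → even ✓
{p_2, p_3}: 2 true → even ✓
{p_0, p_1, p_3}: 2 true → even ✓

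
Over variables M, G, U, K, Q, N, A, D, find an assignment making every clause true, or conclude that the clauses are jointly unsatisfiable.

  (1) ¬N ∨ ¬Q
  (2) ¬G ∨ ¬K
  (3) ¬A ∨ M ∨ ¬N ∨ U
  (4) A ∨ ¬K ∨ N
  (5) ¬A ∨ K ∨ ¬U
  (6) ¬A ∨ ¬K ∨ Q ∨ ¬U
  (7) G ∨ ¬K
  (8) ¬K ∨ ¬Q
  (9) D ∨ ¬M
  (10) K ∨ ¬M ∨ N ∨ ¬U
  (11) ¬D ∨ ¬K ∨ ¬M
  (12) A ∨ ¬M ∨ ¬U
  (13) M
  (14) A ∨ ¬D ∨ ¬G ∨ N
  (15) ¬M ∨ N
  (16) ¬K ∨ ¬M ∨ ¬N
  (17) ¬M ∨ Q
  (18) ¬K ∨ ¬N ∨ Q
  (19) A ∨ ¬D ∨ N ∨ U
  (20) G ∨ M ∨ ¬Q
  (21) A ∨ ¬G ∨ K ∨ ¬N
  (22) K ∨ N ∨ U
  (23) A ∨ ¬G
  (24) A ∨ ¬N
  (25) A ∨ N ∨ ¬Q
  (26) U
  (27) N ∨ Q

UNSATISFIABLE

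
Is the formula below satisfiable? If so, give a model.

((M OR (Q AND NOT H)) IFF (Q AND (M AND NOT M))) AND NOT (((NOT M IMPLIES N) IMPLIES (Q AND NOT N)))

M=F, Q=F, N=T, H=T

  (M OR (Q AND NOT H)) IFF (Q AND (M AND NOT M)) = True
    M OR (Q AND NOT H) = False
      Q AND NOT H = False
        NOT H = False
    Q AND (M AND NOT M) = False
      M AND NOT M = False
        NOT M = True
  NOT (((NOT M IMPLIES N) IMPLIES (Q AND NOT N))) = True
    (NOT M IMPLIES N) IMPLIES (Q AND NOT N) = False
      NOT M IMPLIES N = True
        NOT M = True
      Q AND NOT N = False
        NOT N = False
Both conjuncts True, so the formula holds.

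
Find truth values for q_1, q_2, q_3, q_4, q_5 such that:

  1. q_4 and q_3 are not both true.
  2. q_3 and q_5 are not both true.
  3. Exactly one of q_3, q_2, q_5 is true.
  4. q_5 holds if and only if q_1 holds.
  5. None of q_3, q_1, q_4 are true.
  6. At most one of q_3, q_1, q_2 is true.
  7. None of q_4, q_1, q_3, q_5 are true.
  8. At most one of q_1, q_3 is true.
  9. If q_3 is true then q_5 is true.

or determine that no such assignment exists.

q_1=F, q_2=T, q_3=F, q_4=F, q_5=F

  (1) q_4=F, q_3=F — not both ✓
  (2) q_3=F, q_5=F — not both ✓
  (3) {q_3, q_2, q_5}: 1 true — exactly one ✓
  (4) q_5=F, q_1=F — same ✓
  (5) {q_3, q_1, q_4}: 0 true — none ✓
  (6) {q_3, q_1, q_2}: 1 true — at most one ✓
  (7) {q_4, q_1, q_3, q_5}: 0 true — none ✓
  (8) {q_1, q_3}: 0 true — at most one ✓
  (9) q_3=F ⇒ q_5: vacuous ✓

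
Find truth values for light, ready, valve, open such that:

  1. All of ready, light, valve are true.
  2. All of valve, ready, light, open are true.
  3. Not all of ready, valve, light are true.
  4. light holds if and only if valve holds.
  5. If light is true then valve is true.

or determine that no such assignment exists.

Unsatisfiable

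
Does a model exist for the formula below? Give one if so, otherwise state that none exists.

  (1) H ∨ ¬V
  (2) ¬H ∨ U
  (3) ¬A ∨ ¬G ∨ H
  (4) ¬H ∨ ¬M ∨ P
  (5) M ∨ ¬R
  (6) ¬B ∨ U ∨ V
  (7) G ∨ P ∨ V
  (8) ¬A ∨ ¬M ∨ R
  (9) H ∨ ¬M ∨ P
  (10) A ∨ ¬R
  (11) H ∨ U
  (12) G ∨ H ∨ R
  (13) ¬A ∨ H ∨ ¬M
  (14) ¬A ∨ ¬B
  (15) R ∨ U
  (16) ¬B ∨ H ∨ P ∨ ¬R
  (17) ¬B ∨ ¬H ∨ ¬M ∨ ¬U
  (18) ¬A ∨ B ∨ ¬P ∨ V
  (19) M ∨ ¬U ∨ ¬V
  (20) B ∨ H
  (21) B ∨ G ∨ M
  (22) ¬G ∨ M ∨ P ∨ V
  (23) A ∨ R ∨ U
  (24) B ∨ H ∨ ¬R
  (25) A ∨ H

Set V = False.
Try U = False:
  (¬H ∨ U) forces H = False.
  clause (H ∨ U) is falsified — backtrack.
So U = True.
Try H = False:
  (B ∨ H) forces B = True.
  (¬A ∨ ¬B) forces A = False.
  clause (A ∨ H) is falsified — backtrack.
So H = True.
Set B = False.
Try P = False:
  (¬H ∨ ¬M ∨ P) forces M = False.
  (M ∨ ¬R) forces R = False.
  (G ∨ P ∨ V) forces G = True.
  clause (¬G ∨ M ∨ P ∨ V) is falsified — backtrack.
So P = True.
  then (¬A ∨ B ∨ ¬P ∨ V) forces A = False.
  then (A ∨ ¬R) forces R = False.
Set M = False.
  then (B ∨ G ∨ M) forces G = True.
All clauses satisfied.

V=F, U=T, H=T, B=F, P=T, M=F, G=T, R=F, A=F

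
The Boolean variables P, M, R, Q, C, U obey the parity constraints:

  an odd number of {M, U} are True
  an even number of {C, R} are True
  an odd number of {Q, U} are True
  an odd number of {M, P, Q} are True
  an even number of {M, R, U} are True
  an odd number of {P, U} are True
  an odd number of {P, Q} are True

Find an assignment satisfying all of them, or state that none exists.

Unsatisfiable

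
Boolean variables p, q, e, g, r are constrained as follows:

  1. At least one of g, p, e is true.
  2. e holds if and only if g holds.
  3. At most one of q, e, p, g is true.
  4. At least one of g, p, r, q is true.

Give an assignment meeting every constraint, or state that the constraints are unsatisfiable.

p: True, q: False, e: False, g: False, r: True

  (1) {g, p, e}: 1 true — at least one ✓
  (2) e=F, g=F — same ✓
  (3) {q, e, p, g}: 1 true — at most one ✓
  (4) {g, p, r, q}: 2 true — at least one ✓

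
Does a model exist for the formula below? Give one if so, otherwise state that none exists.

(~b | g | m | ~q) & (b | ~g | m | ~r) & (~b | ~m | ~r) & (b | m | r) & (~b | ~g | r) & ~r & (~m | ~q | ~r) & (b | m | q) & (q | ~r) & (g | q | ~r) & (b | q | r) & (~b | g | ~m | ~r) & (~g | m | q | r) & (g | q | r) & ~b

g=F, b=F, r=F, m=T, q=T

Unit clause (~r) forces r = False.
Unit clause (~b) forces b = False.
In (b | m | r) only m is left, so m = True.
In (b | q | r) only q is left, so q = True.
Set g = False.
All clauses satisfied.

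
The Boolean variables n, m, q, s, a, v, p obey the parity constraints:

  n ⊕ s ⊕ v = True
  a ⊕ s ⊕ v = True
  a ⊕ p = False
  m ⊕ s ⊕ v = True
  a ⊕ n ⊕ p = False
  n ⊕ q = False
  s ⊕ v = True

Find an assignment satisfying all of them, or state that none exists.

n=F, m=F, q=F, s=F, a=F, v=T, p=F

n ⊕ s ⊕ v = F ⊕ F ⊕ T = True ✓
a ⊕ s ⊕ v = F ⊕ F ⊕ T = True ✓
a ⊕ p = F ⊕ F = False ✓
m ⊕ s ⊕ v = F ⊕ F ⊕ T = True ✓
a ⊕ n ⊕ p = F ⊕ F ⊕ F = False ✓
n ⊕ q = F ⊕ F = False ✓
s ⊕ v = F ⊕ T = True ✓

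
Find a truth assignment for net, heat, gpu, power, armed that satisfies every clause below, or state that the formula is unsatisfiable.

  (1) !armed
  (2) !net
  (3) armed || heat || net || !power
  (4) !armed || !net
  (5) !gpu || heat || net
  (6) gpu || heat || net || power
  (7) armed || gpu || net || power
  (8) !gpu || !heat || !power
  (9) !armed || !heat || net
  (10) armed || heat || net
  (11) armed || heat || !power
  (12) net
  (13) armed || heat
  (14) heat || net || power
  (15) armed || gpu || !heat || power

Case net = True:
  Clause (!net) is falsified — contradiction.
Case net = False:
  Clause (net) is falsified — contradiction.
Both cases fail, so the formula is unsatisfiable.

Unsatisfiable — no assignment works.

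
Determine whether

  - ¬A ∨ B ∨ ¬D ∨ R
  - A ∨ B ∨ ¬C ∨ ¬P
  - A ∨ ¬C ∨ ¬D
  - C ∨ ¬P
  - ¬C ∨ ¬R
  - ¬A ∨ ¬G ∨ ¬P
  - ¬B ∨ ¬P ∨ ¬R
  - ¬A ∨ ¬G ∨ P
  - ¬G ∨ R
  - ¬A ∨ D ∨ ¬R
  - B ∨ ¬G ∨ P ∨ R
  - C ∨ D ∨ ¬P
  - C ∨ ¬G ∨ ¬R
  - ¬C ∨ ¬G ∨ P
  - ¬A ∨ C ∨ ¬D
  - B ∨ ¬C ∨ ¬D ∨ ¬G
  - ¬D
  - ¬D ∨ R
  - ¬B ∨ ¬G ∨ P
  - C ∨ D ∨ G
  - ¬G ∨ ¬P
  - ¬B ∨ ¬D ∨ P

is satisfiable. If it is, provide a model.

Unit clause (¬D) forces D = False.
Set A = True.
  then (¬A ∨ D ∨ ¬R) forces R = False.
  then (¬G ∨ R) forces G = False.
  then (C ∨ D ∨ G) forces C = True.
Set P = False.
Set B = True.
All clauses satisfied.

A=T; D=F; G=F; R=F; P=F; C=T; B=T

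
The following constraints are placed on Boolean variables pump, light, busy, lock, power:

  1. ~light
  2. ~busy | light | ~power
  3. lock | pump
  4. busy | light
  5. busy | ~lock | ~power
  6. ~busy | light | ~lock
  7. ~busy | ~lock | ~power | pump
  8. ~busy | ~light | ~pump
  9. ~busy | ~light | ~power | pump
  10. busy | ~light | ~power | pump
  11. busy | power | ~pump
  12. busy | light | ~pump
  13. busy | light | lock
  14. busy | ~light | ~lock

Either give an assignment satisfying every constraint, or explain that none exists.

Unit clause (~light) forces light = False.
In (busy | light) only busy is left, so busy = True.
In (~busy | light | ~lock) only ~lock is left, so lock = False.
In (~busy | light | ~power) only ~power is left, so power = False.
In (lock | pump) only pump is left, so pump = True.
All clauses satisfied.

pump=T, light=F, busy=T, lock=F, power=F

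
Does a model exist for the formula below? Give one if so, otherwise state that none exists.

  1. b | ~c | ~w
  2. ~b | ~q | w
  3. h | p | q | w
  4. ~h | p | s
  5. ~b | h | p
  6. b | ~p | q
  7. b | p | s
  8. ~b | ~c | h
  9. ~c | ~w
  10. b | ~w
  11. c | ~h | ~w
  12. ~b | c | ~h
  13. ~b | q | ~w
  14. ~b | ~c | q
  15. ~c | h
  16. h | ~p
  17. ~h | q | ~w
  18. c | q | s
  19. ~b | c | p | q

q = True, c = False, p = False, s = True, h = False, b = False, w = False

Set q = True.
Set c = False.
Set p = False.
Try s = False:
  (~h | p | s) forces h = False.
  (~b | h | p) forces b = False.
  clause (b | p | s) is falsified — backtrack.
So s = True.
Set h = False.
  then (~b | h | p) forces b = False.
  then (b | ~w) forces w = False.
All clauses satisfied.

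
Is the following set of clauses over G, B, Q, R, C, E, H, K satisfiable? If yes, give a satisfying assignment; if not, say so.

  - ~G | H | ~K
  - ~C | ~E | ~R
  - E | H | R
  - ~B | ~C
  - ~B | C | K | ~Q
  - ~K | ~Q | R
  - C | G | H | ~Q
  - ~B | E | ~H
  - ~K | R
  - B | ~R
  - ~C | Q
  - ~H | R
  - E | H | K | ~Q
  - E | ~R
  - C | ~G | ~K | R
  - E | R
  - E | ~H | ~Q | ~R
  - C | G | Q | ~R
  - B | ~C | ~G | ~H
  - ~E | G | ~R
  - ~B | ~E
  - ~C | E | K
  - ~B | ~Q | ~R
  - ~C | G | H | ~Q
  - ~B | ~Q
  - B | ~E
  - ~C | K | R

The formula is unsatisfiable.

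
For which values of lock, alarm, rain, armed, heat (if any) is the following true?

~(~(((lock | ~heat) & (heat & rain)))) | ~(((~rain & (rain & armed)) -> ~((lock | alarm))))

lock: True; alarm: False; rain: True; armed: True; heat: True

  ~(~(((lock | ~heat) & (heat & rain)))) | ~(((~rain & (rain & armed)) -> ~((lock | alarm)))) = True
    ~(~(((lock | ~heat) & (heat & rain)))) = True
      ~(((lock | ~heat) & (heat & rain))) = False
        (lock | ~heat) & (heat & rain) = True
          lock | ~heat = True
            ~heat = False
          heat & rain = True
    ~(((~rain & (rain & armed)) -> ~((lock | alarm)))) = False
      (~rain & (rain & armed)) -> ~((lock | alarm)) = True
        ~rain & (rain & armed) = False
          ~rain = False
          rain & armed = True
        ~((lock | alarm)) = False
          lock | alarm = True
The formula evaluates to True.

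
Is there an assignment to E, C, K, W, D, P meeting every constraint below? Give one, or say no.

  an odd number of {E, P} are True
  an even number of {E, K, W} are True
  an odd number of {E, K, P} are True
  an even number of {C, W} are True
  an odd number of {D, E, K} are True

E = False, C = False, K = False, W = False, D = True, P = True

{E, P}: 1 true → odd ✓
{E, K, W}: 0 true → even ✓
{E, K, P}: 1 true → odd ✓
{C, W}: 0 true → even ✓
{D, E, K}: 1 true → odd ✓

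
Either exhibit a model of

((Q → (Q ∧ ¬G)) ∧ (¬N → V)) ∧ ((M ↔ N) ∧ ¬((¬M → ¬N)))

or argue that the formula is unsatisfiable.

Case N = True: the formula simplifies to (Q → (Q ∧ ¬G)) ∧ (M ∧ ¬M).
  M = True: the conjunct ¬M is False.
  M = False: the conjunct M is False.
Case N = False: the conjunct ¬((¬M → ¬N)) becomes ¬((¬M → True)) = False.
Both cases fail — unsatisfiable.

The formula is unsatisfiable.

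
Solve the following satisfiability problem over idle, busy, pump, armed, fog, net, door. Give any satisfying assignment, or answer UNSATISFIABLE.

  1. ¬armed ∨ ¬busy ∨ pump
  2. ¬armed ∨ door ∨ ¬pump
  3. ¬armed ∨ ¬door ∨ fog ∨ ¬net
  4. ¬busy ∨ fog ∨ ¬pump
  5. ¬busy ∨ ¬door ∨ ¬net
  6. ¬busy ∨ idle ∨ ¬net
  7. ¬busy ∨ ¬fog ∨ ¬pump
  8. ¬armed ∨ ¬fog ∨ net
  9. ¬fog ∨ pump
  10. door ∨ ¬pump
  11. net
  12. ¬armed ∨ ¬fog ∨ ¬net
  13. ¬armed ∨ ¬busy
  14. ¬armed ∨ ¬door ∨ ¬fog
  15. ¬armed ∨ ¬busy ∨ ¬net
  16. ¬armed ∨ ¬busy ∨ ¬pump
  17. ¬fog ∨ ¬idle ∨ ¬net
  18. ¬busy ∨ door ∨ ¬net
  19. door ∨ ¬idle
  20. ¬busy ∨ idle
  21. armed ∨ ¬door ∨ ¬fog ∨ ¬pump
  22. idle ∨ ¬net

Unit clause (net) forces net = True.
In (idle ∨ ¬net) only idle is left, so idle = True.
In (¬fog ∨ ¬idle ∨ ¬net) only ¬fog is left, so fog = False.
In (door ∨ ¬idle) only door is left, so door = True.
In (¬armed ∨ ¬door ∨ fog ∨ ¬net) only ¬armed is left, so armed = False.
In (¬busy ∨ ¬door ∨ ¬net) only ¬busy is left, so busy = False.
Set pump = False.
All clauses satisfied.

idle = True, busy = False, pump = False, armed = False, fog = False, net = True, door = True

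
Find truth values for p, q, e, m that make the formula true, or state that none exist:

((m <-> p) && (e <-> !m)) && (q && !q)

Unsatisfiable

Case q = True: the conjunct !q is False.
Case q = False: the conjunct q is False.
Both cases fail — unsatisfiable.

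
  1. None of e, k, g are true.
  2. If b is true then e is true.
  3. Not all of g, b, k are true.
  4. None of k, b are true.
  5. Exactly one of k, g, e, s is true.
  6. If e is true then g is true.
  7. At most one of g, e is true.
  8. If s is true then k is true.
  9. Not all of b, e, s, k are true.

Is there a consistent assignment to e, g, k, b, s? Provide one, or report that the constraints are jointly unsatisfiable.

Unsatisfiable

Case b = True:
  Constraint (4) is violated (b=T) — contradiction.
Case b = False:
  (1) forces e = False.
  (1) forces k = False.
  (1) forces g = False.
  (5) with k=F, g=F, e=F forces s = True.
  Constraint (8) is violated (s=T, k=F) — contradiction.
Both cases fail — unsatisfiable.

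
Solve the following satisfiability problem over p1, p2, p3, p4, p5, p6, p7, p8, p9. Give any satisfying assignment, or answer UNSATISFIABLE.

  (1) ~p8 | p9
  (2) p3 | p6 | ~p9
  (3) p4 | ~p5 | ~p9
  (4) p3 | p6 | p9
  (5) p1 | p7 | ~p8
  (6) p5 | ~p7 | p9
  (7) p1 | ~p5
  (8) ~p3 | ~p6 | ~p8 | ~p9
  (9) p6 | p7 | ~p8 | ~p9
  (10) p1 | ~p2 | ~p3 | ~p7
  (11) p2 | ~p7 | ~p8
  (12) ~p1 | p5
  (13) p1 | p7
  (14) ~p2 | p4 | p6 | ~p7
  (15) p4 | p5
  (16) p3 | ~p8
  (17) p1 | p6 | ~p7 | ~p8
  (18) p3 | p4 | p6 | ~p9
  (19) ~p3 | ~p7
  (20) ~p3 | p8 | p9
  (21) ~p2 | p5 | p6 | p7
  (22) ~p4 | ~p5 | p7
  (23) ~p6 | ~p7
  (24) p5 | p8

p1=T; p2=T; p3=F; p4=F; p5=T; p6=T; p7=F; p8=F; p9=F

Set p1 = True.
  then (~p1 | p5) forces p5 = True.
Set p2 = True.
Try p3 = True:
  (~p3 | ~p7) forces p7 = False.
  (~p4 | ~p5 | p7) forces p4 = False.
  (p4 | ~p5 | ~p9) forces p9 = False.
  (~p8 | p9) forces p8 = False.
  clause (~p3 | p8 | p9) is falsified — backtrack.
So p3 = False.
  then (p3 | ~p8) forces p8 = False.
Set p4 = False.
  then (p4 | ~p5 | ~p9) forces p9 = False.
  then (p3 | p6 | p9) forces p6 = True.
  then (~p6 | ~p7) forces p7 = False.
All clauses satisfied.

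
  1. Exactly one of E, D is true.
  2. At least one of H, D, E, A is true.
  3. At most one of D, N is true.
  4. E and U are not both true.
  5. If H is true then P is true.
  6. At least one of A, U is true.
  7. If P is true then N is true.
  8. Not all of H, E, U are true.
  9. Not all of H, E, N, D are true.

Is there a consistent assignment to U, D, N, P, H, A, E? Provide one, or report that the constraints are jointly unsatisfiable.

U: True, D: True, N: False, P: False, H: False, A: False, E: False

  (1) {E, D}: 1 true — exactly one ✓
  (2) {H, D, E, A}: 1 true — at least one ✓
  (3) {D, N}: 1 true — at most one ✓
  (4) E=F, U=T — not both ✓
  (5) H=F ⇒ P: vacuous ✓
  (6) {A, U}: 1 true — at least one ✓
  (7) P=F ⇒ N: vacuous ✓
  (8) {H, E, U}: 1/3 true — not all ✓
  (9) {H, E, N, D}: 1/4 true — not all ✓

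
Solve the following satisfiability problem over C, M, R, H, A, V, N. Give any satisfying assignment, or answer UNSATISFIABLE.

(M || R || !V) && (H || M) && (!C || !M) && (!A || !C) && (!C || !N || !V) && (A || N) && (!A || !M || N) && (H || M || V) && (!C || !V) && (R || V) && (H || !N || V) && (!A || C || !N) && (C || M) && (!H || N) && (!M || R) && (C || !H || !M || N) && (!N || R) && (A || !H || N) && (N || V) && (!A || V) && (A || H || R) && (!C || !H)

C = False, M = True, R = True, H = True, A = False, V = True, N = True

Try C = True:
  (!C || !M) forces M = False.
  (H || M) forces H = True.
  clause (!C || !H) is falsified — backtrack.
So C = False.
  then (C || M) forces M = True.
  then (!M || R) forces R = True.
Set H = True.
  then (!H || N) forces N = True.
  then (!A || C || !N) forces A = False.
Set V = True.
All clauses satisfied.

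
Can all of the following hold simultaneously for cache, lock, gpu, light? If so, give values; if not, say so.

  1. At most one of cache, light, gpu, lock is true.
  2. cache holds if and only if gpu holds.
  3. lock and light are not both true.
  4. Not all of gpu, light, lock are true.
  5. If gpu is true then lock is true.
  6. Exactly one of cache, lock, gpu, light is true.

cache: False, lock: False, gpu: False, light: True

  (1) {cache, light, gpu, lock}: 1 true — at most one ✓
  (2) cache=F, gpu=F — same ✓
  (3) lock=F, light=T — not both ✓
  (4) {gpu, light, lock}: 1/3 true — not all ✓
  (5) gpu=F ⇒ lock: vacuous ✓
  (6) {cache, lock, gpu, light}: 1 true — exactly one ✓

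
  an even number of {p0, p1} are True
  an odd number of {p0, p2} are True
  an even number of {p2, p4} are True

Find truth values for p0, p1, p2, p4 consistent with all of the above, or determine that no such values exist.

p0=T, p1=T, p2=F, p4=F

{p0, p1}: 2 true → even ✓
{p0, p2}: 1 true → odd ✓
{p2, p4}: 0 true → even ✓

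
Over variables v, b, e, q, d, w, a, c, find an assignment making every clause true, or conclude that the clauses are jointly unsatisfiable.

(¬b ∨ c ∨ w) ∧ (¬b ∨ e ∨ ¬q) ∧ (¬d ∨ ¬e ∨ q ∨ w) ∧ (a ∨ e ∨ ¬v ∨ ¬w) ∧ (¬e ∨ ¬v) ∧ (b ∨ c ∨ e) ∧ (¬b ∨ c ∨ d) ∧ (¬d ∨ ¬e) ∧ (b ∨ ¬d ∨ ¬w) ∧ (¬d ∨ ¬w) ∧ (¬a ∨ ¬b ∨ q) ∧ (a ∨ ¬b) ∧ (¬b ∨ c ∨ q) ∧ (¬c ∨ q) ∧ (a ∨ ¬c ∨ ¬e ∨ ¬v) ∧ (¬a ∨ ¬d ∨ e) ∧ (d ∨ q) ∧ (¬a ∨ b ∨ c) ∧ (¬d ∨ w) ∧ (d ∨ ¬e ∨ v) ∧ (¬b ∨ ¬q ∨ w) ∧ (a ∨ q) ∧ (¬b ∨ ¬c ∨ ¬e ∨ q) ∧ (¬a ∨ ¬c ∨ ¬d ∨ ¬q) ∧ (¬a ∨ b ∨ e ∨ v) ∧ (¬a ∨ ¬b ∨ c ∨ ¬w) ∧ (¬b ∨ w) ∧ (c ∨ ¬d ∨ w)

v: True, b: False, e: False, q: True, d: False, w: True, a: True, c: True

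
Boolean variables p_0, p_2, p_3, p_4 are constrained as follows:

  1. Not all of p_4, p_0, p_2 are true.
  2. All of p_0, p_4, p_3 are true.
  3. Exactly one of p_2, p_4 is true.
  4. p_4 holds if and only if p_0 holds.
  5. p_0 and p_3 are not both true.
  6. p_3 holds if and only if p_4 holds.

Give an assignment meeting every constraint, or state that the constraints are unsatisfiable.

Case p_3 = True:
  (2) forces p_0 = True.
  Constraint (5) is violated (p_0=T, p_3=T) — contradiction.
Case p_3 = False:
  Constraint (2) is violated (p_3=F) — contradiction.
Both cases fail — unsatisfiable.

Unsatisfiable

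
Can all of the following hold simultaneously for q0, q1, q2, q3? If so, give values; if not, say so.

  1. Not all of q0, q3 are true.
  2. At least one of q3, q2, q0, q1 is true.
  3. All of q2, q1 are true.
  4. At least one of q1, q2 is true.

q0=T, q1=T, q2=T, q3=F

  (1) {q0, q3}: 1/2 true — not all ✓
  (2) {q3, q2, q0, q1}: 3 true — at least one ✓
  (3) {q2, q1}: all 2 true ✓
  (4) {q1, q2}: 2 true — at least one ✓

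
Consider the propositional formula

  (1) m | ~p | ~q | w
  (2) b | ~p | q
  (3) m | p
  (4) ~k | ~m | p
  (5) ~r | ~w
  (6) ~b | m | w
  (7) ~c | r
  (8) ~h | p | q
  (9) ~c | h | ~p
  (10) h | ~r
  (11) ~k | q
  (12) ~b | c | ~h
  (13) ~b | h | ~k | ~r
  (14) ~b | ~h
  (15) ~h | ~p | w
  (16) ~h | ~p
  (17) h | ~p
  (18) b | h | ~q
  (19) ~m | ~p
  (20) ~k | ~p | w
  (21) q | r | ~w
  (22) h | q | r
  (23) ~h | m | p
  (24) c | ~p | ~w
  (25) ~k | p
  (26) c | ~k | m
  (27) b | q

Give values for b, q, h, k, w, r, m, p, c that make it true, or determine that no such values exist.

Set b = True.
  then (~b | ~h) forces h = False.
  then (h | ~p) forces p = False.
  then (~k | p) forces k = False.
  then (m | p) forces m = True.
  then (h | ~r) forces r = False.
  then (h | q | r) forces q = True.
  then (~c | r) forces c = False.
Set w = True.
All clauses satisfied.

b: True; q: True; h: False; k: False; w: True; r: False; m: True; p: False; c: False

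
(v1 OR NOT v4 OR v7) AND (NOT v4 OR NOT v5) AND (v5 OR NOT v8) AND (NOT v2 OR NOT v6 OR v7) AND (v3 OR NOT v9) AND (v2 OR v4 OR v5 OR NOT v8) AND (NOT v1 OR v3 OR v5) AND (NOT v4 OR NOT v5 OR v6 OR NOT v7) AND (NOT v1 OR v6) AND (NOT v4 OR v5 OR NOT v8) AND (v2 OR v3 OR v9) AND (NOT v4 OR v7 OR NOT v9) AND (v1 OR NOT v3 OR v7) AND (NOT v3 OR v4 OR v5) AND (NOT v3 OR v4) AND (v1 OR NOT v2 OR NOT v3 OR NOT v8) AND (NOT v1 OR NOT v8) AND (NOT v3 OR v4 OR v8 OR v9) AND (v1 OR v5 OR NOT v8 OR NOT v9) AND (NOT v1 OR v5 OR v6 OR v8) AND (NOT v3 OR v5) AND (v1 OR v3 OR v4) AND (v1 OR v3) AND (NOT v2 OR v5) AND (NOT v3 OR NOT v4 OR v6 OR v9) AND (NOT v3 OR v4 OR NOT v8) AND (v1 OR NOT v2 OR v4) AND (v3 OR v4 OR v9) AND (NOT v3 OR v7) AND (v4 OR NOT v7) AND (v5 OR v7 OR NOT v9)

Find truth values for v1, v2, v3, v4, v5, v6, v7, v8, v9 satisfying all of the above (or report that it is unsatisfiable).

Unsatisfiable

Case v3 = True:
  (NOT v3 OR v4) forces v4 = True.
  (NOT v4 OR NOT v5) forces v5 = False.
  Clause (NOT v3 OR v5) is falsified — contradiction.
Case v3 = False:
  (v3 OR NOT v9) forces v9 = False.
  (v2 OR v3 OR v9) forces v2 = True.
  (v1 OR v3) forces v1 = True.
  (NOT v1 OR v3 OR v5) forces v5 = True.
  (NOT v4 OR NOT v5) forces v4 = False.
  Clause (v3 OR v4 OR v9) is falsified — contradiction.
Both cases fail, so the formula is unsatisfiable.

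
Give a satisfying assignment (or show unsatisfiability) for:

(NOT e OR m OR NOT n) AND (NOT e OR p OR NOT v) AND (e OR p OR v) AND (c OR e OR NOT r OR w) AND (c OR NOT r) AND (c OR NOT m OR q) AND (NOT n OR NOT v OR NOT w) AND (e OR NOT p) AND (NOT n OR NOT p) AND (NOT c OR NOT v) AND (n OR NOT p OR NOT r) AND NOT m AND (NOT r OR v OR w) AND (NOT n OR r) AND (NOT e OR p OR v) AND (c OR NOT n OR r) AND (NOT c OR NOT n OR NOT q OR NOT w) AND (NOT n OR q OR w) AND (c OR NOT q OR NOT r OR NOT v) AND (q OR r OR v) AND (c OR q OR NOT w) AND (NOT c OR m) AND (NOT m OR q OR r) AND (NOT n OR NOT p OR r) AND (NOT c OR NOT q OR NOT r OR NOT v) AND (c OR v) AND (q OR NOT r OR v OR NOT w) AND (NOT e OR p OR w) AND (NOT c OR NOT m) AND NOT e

p: False, q: True, c: False, v: True, w: True, r: False, n: False, m: False, e: False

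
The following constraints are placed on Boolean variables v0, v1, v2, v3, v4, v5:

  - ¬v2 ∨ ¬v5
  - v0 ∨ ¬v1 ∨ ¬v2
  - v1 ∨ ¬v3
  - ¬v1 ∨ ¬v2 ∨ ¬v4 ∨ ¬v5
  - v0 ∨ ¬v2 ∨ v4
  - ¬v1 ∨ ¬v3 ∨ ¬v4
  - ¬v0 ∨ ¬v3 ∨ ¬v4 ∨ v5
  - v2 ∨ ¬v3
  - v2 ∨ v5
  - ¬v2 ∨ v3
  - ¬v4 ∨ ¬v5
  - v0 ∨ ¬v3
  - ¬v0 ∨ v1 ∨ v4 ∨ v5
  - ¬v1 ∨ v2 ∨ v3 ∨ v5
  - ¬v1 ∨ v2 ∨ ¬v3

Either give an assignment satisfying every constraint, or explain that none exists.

v0: False, v1: True, v2: False, v3: False, v4: False, v5: True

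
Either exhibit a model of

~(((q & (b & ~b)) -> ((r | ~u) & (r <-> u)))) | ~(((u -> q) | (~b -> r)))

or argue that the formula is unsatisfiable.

b = False, r = False, q = False, u = True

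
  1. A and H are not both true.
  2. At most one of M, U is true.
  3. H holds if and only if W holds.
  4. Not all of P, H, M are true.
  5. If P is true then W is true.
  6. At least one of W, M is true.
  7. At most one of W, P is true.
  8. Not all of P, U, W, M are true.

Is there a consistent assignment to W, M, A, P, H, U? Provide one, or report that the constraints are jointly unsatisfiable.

W = True, M = False, A = False, P = False, H = True, U = False

  (1) A=F, H=T — not both ✓
  (2) {M, U}: 0 true — at most one ✓
  (3) H=T, W=T — same ✓
  (4) {P, H, M}: 1/3 true — not all ✓
  (5) P=F ⇒ W: vacuous ✓
  (6) {W, M}: 1 true — at least one ✓
  (7) {W, P}: 1 true — at most one ✓
  (8) {P, U, W, M}: 1/4 true — not all ✓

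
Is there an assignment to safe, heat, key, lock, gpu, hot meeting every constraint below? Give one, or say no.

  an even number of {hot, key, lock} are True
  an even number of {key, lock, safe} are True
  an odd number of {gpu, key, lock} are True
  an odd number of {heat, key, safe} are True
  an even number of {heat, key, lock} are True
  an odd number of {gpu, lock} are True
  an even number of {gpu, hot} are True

Adding constraints 2, 3, 4, 5, 6 mod 2: every variable appears an even number of times on the left, so the left side is 0.
But the right sides sum to 1 (mod 2). 0 ≠ 1 — the system is inconsistent.

No satisfying assignment exists.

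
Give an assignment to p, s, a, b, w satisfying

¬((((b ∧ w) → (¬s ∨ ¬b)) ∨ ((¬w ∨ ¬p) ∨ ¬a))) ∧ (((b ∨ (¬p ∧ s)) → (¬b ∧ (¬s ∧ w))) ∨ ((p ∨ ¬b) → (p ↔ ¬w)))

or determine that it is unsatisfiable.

Case b = True: the formula simplifies to ¬(((w → ¬s) ∨ ((¬w ∨ ¬p) ∨ ¬a))) ∧ (p → (p ↔ ¬w)).
  p = True: simplifies to ¬(((w → ¬s) ∨ (¬w ∨ ¬a))) ∧ ¬w.
    w = True: the conjunct ¬w is False.
    w = False: the conjunct ¬(((w → ¬s) ∨ (¬w ∨ ¬a))) becomes ¬((True ∨ True)) = False.
  p = False: the conjunct ¬(((w → ¬s) ∨ ((¬w ∨ ¬p) ∨ ¬a))) becomes ¬(((w → ¬s) ∨ True)) = False.
Case b = False: the conjunct ¬((((b ∧ w) → (¬s ∨ ¬b)) ∨ ((¬w ∨ ¬p) ∨ ¬a))) becomes ¬((True ∨ ((¬w ∨ ¬p) ∨ ¬a))) = False.
Both cases fail — unsatisfiable.

Unsatisfiable — no assignment works.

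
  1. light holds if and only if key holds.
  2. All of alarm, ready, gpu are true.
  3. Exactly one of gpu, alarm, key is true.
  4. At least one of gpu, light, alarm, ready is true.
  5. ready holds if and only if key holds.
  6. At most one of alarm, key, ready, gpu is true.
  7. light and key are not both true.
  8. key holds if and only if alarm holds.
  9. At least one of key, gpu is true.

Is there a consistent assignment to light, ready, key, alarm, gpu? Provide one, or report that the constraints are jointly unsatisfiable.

Unsatisfiable — no assignment works.

Case ready = True:
  (2) forces alarm = True.
  Constraint (6) is violated (alarm=T, ready=T) — contradiction.
Case ready = False:
  Constraint (2) is violated (ready=F) — contradiction.
Both cases fail — unsatisfiable.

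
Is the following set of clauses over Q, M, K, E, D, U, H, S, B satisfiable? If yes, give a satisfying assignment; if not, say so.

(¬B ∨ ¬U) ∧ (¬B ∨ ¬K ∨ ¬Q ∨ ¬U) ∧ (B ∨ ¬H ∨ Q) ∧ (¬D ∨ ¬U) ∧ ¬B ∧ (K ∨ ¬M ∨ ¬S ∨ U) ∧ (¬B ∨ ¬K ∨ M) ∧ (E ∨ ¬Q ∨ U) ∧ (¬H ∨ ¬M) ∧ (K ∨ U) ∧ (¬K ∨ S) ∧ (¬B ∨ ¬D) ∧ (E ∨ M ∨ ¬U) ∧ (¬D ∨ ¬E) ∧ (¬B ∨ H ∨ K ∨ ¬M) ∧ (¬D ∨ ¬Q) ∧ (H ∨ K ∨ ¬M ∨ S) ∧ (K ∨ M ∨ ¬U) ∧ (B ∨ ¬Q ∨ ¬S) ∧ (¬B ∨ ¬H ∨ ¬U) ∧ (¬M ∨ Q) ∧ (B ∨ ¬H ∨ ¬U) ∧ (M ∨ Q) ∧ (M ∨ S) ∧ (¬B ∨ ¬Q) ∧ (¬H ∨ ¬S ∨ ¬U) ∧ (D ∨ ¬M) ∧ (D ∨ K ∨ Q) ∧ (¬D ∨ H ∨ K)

Case M = True:
  (¬B) forces B = False.
  (¬H ∨ ¬M) forces H = False.
  (¬M ∨ Q) forces Q = True.
  (¬D ∨ ¬Q) forces D = False.
  Clause (D ∨ ¬M) is falsified — contradiction.
Case M = False:
  (¬B) forces B = False.
  (M ∨ Q) forces Q = True.
  (¬D ∨ ¬Q) forces D = False.
  (B ∨ ¬Q ∨ ¬S) forces S = False.
  Clause (M ∨ S) is falsified — contradiction.
Both cases fail, so the formula is unsatisfiable.

Unsatisfiable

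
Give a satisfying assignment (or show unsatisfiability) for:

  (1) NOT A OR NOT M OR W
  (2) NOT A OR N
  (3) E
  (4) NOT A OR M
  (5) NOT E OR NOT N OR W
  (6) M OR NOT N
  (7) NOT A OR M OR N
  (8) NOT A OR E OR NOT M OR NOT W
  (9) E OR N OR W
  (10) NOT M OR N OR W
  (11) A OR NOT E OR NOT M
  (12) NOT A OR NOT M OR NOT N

N = False; A = False; M = False; E = True; W = False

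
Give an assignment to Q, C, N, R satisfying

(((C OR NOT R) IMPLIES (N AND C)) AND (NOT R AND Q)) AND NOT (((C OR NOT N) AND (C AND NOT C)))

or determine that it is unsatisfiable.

Q = True, C = True, N = True, R = False

  ((C OR NOT R) IMPLIES (N AND C)) AND (NOT R AND Q) = True
    (C OR NOT R) IMPLIES (N AND C) = True
      C OR NOT R = True
        NOT R = True
      N AND C = True
    NOT R AND Q = True
      NOT R = True
  NOT (((C OR NOT N) AND (C AND NOT C))) = True
    (C OR NOT N) AND (C AND NOT C) = False
      C OR NOT N = True
        NOT N = False
      C AND NOT C = False
        NOT C = False
Both conjuncts True, so the formula holds.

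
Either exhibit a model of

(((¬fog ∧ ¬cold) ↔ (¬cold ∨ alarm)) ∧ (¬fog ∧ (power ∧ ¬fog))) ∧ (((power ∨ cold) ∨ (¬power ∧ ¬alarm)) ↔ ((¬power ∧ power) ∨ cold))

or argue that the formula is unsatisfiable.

cold=T; fog=F; alarm=F; power=T

  ((¬fog ∧ ¬cold) ↔ (¬cold ∨ alarm)) ∧ (¬fog ∧ (power ∧ ¬fog)) = True
    (¬fog ∧ ¬cold) ↔ (¬cold ∨ alarm) = True
      ¬fog ∧ ¬cold = False
        ¬fog = True
        ¬cold = False
      ¬cold ∨ alarm = False
        ¬cold = False
    ¬fog ∧ (power ∧ ¬fog) = True
      ¬fog = True
      power ∧ ¬fog = True
        ¬fog = True
  ((power ∨ cold) ∨ (¬power ∧ ¬alarm)) ↔ ((¬power ∧ power) ∨ cold) = True
    (power ∨ cold) ∨ (¬power ∧ ¬alarm) = True
      power ∨ cold = True
      ¬power ∧ ¬alarm = False
        ¬power = False
        ¬alarm = True
    (¬power ∧ power) ∨ cold = True
      ¬power ∧ power = False
        ¬power = False
Both conjuncts True, so the formula holds.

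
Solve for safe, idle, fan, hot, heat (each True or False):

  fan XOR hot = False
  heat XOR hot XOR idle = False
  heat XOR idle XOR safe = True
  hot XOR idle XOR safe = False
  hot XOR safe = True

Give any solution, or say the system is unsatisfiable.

safe = False, idle = True, fan = True, hot = True, heat = False

fan XOR hot = T XOR T = False ✓
heat XOR hot XOR idle = F XOR T XOR T = False ✓
heat XOR idle XOR safe = F XOR T XOR F = True ✓
hot XOR idle XOR safe = T XOR T XOR F = False ✓
hot XOR safe = T XOR F = True ✓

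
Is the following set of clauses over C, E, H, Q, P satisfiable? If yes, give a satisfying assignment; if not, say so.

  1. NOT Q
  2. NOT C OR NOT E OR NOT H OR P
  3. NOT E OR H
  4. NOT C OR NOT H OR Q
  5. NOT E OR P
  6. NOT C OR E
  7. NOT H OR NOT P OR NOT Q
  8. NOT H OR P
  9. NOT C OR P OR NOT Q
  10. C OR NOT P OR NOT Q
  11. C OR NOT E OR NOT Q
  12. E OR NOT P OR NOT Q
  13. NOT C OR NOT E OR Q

Unit clause (NOT Q) forces Q = False.
Set C = False.
Set E = True.
  then (NOT E OR H) forces H = True.
  then (NOT E OR P) forces P = True.
All clauses satisfied.

C = False, E = True, H = True, Q = False, P = True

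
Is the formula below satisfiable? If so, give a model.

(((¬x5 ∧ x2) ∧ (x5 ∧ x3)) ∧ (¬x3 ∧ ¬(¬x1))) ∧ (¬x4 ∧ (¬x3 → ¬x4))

The formula is unsatisfiable.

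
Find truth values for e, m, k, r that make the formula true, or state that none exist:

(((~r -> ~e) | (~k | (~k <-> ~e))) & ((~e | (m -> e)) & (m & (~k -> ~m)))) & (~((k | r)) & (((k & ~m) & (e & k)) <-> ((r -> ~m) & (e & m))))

Case k = True: the conjunct ~((k | r)) becomes ~((True | r)) = False.
Case k = False: the formula simplifies to ((~e | (m -> e)) & (m & ~m)) & (~r & ~(((r -> ~m) & (e & m)))).
  m = True: the conjunct ~m is False.
  m = False: the conjunct m is False.
Both cases fail — unsatisfiable.

The formula is unsatisfiable.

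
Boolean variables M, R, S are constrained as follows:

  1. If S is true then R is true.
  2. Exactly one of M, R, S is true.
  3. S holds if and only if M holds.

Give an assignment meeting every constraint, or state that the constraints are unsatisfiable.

M: False; R: True; S: False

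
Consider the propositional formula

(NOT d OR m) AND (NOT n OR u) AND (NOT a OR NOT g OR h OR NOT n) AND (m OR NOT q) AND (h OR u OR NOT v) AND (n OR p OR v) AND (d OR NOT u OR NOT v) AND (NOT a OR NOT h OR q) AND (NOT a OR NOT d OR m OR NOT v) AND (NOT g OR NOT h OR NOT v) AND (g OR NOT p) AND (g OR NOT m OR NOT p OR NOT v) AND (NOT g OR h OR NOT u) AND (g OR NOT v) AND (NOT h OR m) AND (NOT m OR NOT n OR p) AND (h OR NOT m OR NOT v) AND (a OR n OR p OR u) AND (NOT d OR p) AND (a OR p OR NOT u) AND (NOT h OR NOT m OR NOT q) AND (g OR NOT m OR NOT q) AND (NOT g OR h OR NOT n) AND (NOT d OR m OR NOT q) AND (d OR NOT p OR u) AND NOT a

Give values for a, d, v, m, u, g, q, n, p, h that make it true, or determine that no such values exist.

a=F; d=T; v=F; m=T; u=F; g=T; q=T; n=F; p=T; h=F

Unit clause (NOT a) forces a = False.
Set d = True.
  then (NOT d OR m) forces m = True.
  then (NOT d OR p) forces p = True.
  then (g OR NOT p) forces g = True.
Try v = True:
  (NOT g OR NOT h OR NOT v) forces h = False.
  clause (h OR NOT m OR NOT v) is falsified — backtrack.
So v = False.
Set u = False.
  then (NOT n OR u) forces n = False.
Set q = True.
  then (NOT h OR NOT m OR NOT q) forces h = False.
All clauses satisfied.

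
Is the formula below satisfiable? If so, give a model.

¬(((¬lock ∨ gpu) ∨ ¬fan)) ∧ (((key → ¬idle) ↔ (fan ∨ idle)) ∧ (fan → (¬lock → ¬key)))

lock: True, gpu: False, fan: True, key: False, idle: True

  ¬(((¬lock ∨ gpu) ∨ ¬fan)) = True
    (¬lock ∨ gpu) ∨ ¬fan = False
      ¬lock ∨ gpu = False
        ¬lock = False
      ¬fan = False
  ((key → ¬idle) ↔ (fan ∨ idle)) ∧ (fan → (¬lock → ¬key)) = True
    (key → ¬idle) ↔ (fan ∨ idle) = True
      key → ¬idle = True
        ¬idle = False
      fan ∨ idle = True
    fan → (¬lock → ¬key) = True
      ¬lock → ¬key = True
        ¬lock = False
        ¬key = True
Both conjuncts True, so the formula holds.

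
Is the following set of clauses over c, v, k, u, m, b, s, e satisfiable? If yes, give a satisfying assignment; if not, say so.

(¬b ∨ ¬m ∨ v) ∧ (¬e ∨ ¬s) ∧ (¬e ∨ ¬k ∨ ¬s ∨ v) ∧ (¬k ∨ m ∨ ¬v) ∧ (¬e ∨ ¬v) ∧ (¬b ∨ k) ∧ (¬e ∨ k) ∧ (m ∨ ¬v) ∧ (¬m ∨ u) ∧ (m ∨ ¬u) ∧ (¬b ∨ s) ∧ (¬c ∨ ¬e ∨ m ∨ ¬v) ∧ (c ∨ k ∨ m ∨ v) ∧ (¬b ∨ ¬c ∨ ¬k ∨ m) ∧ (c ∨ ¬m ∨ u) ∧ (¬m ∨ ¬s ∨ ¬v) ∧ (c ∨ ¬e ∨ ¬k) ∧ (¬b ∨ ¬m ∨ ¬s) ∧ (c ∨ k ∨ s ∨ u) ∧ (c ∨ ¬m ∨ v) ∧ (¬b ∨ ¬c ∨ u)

Set c = True.
Set v = False.
Set k = False.
  then (¬b ∨ k) forces b = False.
  then (¬e ∨ k) forces e = False.
Set u = True.
  then (m ∨ ¬u) forces m = True.
Set s = True.
All clauses satisfied.

c: True, v: False, k: False, u: True, m: True, b: False, s: True, e: False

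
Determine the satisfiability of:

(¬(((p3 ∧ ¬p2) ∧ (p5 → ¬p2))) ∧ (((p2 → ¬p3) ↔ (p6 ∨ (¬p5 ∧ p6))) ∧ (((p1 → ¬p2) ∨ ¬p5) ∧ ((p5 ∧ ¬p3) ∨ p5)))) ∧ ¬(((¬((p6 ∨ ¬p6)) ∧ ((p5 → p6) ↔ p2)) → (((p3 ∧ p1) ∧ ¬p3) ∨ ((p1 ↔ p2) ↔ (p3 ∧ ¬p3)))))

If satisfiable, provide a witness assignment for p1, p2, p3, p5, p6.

The conjunct ¬(((¬((p6 ∨ ¬p6)) ∧ ((p5 → p6) ↔ p2)) → (((p3 ∧ p1) ∧ ¬p3) ∨ ((p1 ↔ p2) ↔ (p3 ∧ ¬p3))))) is unsatisfiable on its own:
  p6 = True: this becomes ¬((False → (((p3 ∧ p1) ∧ ¬p3) ∨ ((p1 ↔ p2) ↔ (p3 ∧ ¬p3))))) = False.
  p6 = False: this becomes ¬((False → (((p3 ∧ p1) ∧ ¬p3) ∨ ((p1 ↔ p2) ↔ (p3 ∧ ¬p3))))) = False.
So the whole conjunction is unsatisfiable.

The formula is unsatisfiable.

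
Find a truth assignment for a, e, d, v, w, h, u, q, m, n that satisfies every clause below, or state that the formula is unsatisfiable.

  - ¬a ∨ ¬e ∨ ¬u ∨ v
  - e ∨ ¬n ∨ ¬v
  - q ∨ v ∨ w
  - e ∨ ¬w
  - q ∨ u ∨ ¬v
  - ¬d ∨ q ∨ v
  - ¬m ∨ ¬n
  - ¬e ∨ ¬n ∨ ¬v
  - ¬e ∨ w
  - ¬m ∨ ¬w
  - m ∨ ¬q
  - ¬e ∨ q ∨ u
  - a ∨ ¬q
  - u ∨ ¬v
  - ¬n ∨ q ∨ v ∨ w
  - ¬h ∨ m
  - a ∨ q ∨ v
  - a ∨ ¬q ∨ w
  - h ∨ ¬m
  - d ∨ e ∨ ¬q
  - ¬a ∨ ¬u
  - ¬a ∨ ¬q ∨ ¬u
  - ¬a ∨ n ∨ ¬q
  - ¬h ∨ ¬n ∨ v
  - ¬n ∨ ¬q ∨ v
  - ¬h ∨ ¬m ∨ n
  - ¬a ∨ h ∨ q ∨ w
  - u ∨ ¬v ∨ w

Set a = False.
  then (a ∨ ¬q) forces q = False.
  then (a ∨ q ∨ v) forces v = True.
  then (q ∨ u ∨ ¬v) forces u = True.
Set e = True.
  then (¬e ∨ ¬n ∨ ¬v) forces n = False.
  then (¬e ∨ w) forces w = True.
  then (¬m ∨ ¬w) forces m = False.
  then (¬h ∨ m) forces h = False.
Set d = True.
All clauses satisfied.

a: False; e: True; d: True; v: True; w: True; h: False; u: True; q: False; m: False; n: False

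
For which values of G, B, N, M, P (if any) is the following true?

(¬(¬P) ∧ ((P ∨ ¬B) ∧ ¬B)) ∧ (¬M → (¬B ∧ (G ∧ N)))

G: False, B: False, N: True, M: True, P: True

  ¬(¬P) ∧ ((P ∨ ¬B) ∧ ¬B) = True
    ¬(¬P) = True
      ¬P = False
    (P ∨ ¬B) ∧ ¬B = True
      P ∨ ¬B = True
        ¬B = True
      ¬B = True
  ¬M → (¬B ∧ (G ∧ N)) = True
    ¬M = False
    ¬B ∧ (G ∧ N) = False
      ¬B = True
      G ∧ N = False
Both conjuncts True, so the formula holds.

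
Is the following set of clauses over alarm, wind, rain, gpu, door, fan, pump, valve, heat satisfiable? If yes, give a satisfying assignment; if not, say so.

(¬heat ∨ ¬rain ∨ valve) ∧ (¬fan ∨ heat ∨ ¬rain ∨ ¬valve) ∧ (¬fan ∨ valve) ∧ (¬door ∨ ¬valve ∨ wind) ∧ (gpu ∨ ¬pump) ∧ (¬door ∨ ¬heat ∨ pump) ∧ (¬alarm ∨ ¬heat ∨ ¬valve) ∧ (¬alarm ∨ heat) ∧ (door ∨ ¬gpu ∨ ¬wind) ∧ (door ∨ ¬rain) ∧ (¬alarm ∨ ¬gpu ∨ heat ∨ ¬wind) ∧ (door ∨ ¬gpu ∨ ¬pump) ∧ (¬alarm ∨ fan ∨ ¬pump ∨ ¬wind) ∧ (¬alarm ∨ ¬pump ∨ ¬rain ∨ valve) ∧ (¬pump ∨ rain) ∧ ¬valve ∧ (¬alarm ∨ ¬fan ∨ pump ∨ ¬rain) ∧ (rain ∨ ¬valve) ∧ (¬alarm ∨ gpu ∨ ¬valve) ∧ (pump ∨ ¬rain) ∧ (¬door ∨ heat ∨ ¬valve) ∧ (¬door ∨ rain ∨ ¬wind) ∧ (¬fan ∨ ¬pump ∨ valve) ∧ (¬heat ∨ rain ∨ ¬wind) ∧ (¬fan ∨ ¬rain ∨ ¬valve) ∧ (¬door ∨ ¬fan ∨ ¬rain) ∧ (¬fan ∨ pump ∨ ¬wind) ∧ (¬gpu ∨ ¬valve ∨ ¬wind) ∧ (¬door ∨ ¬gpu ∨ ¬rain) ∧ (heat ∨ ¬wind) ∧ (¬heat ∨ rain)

alarm = False; wind = False; rain = False; gpu = False; door = True; fan = False; pump = False; valve = False; heat = False

Unit clause (¬valve) forces valve = False.
In (¬fan ∨ valve) only ¬fan is left, so fan = False.
Try alarm = True:
  (¬alarm ∨ heat) forces heat = True.
  (¬heat ∨ ¬rain ∨ valve) forces rain = False.
  clause (¬heat ∨ rain) is falsified — backtrack.
So alarm = False.
Set wind = False.
Set rain = False.
  then (¬pump ∨ rain) forces pump = False.
  then (¬heat ∨ rain) forces heat = False.
Set gpu = False.
Set door = True.
All clauses satisfied.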